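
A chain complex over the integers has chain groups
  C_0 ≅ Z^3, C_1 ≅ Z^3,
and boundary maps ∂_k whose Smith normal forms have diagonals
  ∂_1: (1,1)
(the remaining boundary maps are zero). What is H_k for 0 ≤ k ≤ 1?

H_0: b_0 = 3 − 0 − 2 = 1; torsion from ∂_1 factors > 1: none. So H_0 = Z.
H_1: b_1 = 3 − 2 − 0 = 1; torsion from ∂_2 factors > 1: none. So H_1 = Z.

H_0 = Z,  H_1 = Z.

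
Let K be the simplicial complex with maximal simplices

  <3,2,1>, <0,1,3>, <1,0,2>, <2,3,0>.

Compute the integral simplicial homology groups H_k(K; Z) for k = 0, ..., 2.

Take the total order 0 < 1 < 2 < 3 on the vertex set. Then K (dimension 2) consists of the simplices:

  0-simplices (4): [0], [1], [2], [3]
  1-simplices (6): [0,1], [0,2], [0,3], [1,2], [1,3], [2,3]
  2-simplices (4): [0,1,2], [0,1,3], [0,2,3], [1,2,3]

so the chain groups are C_0 ≅ Z^4, C_1 ≅ Z^6, C_2 ≅ Z^4.

∂_1: C_1 → C_0 sends each edge [p,q] (with p < q) to q − p.
As a 4×6 matrix over Z this has rank 3, with invariant factors (1,1,1).

∂_2: C_2 → C_1 maps a triangle to the signed sum of its edges. For instance
  ∂[0,1,3] = [1,3] − [0,3] + [0,1],
  ∂[0,2,3] = [2,3] − [0,3] + [0,2].
The resulting 6×4 matrix has rank 3, and its Smith normal form has invariant factors (1,1,1).

Computing H_k = (kernel of ∂_k) / (image of ∂_{k+1}):

  H_0: rank C_0 − rank ∂_1 = 4 − 3 = 1, and the invariant factors of ∂_1 are all 1, so H_0 = Z.
  H_1: rank ker ∂_1 − rank ∂_2 = (6 − 3) − 3 = 0, and the invariant factors of ∂_2 are all 1, so H_1 = 0.
  H_2: rank ker ∂_2 − rank ∂_3 = (4 − 3) − 0 = 1, and there is no ∂_3, so H_2 = Z.

(K is a triangulation of the 2-sphere S^2.)

H_0 ≅ Z,  H_1 = 0,  H_2 ≅ Z.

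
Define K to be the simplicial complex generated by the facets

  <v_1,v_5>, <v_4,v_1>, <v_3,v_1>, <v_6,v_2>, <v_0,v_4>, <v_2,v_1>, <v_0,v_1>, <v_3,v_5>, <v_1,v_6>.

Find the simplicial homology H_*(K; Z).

Order the vertices as v_0 < v_1 < v_2 < v_3 < v_4 < v_5 < v_6. Listing each simplex with vertices in this order, K has dimension 1 with simplices:

  0-simplices (7): [v_0], [v_1], [v_2], [v_3], [v_4], [v_5], [v_6]
  1-simplices (9): [v_0,v_1], [v_0,v_4], [v_1,v_2], [v_1,v_3], [v_1,v_4], [v_1,v_5], [v_1,v_6], [v_2,v_6], [v_3,v_5]

so the chain groups are C_0 ≅ Z^7, C_1 ≅ Z^9.

∂_1: C_1 → C_0 is given by ∂[p,q] = [q] − [p].
This gives a 7×9 integer matrix of rank 6; reducing to Smith normal form yields diagonal entries (1,1,1,1,1,1).

From H_k ≅ ker(∂_k) / im(∂_{k+1}) we obtain:

  H_0: rank C_0 − rank ∂_1 = 7 − 6 = 1, and the invariant factors of ∂_1 are all 1, so H_0 = Z.
  H_1: rank ker ∂_1 − rank ∂_2 = (9 − 6) − 0 = 3, and there is no ∂_2, so H_1 = Z^3.

As a check, the Euler characteristic is 7 − 9 = -2, which agrees with 1 − 3 = -2.

H_0 ≅ Z,  H_1 ≅ Z^3.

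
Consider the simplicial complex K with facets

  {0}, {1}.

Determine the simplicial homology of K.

H_0 ≅ Z^2.

Order the vertices as 0 < 1. Listing each simplex with vertices in this order, K has dimension 0 with simplices:

  0-simplices (2): [0], [1]

giving chain groups C_0 ≅ Z^2.

From H_k ≅ ker(∂_k) / im(∂_{k+1}) we obtain:

  H_0: rank C_0 − rank ∂_1 = 2 − 0 = 2, and there is no ∂_1, so H_0 ≅ Z^2.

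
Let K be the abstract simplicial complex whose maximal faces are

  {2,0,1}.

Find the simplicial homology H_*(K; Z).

Take the total order 0 < 1 < 2 on the vertex set. Then K (dimension 2) consists of the simplices:

  0-simplices (3): [0], [1], [2]
  1-simplices (3): [0,1], [0,2], [1,2]
  2-simplices (1): [0,1,2]

so the chain groups are C_0 ≅ Z^3, C_1 ≅ Z^3, C_2 ≅ Z^1.

The boundary map ∂_1: C_1 → C_0 is given by ∂[p,q] = [q] − [p]. For instance
  ∂[0,2] = [2] − [0].
The resulting 3×3 matrix has rank 2, and its Smith normal form has invariant factors (1,1).

The boundary map ∂_2: C_2 → C_1 acts by ∂[p,q,r] = [q,r] − [p,r] + [p,q]. For instance
  ∂[0,1,2] = [1,2] − [0,2] + [0,1].
The 3×1 boundary matrix has rank 1 and Smith normal form diag(1).

From H_k ≅ ker(∂_k) / im(∂_{k+1}) we obtain:

  H_0: rank C_0 − rank ∂_1 = 3 − 2 = 1, and the invariant factors of ∂_1 are all 1, so H_0 ≅ Z.
  H_1: rank ker ∂_1 − rank ∂_2 = (3 − 2) − 1 = 0, and the invariant factors of ∂_2 are all 1, so H_1 ≅ 0.
  H_2: rank ker ∂_2 − rank ∂_3 = (1 − 1) − 0 = 0, and there is no ∂_3, so H_2 ≅ 0.

H_0 ≅ Z,  H_1 = 0,  H_2 = 0.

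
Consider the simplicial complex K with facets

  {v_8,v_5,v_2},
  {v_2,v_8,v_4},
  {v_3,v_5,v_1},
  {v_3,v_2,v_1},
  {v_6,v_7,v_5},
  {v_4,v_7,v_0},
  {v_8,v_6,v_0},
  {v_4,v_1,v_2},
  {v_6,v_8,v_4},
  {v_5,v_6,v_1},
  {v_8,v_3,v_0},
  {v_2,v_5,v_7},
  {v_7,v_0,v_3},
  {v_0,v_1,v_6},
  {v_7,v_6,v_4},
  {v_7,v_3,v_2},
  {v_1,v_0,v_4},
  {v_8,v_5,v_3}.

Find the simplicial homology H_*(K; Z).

We work with the vertex ordering v_0 < v_1 < v_2 < v_3 < v_4 < v_5 < v_6 < v_7 < v_8. The simplices of K, each written with vertices in increasing order, are:

  0-simplices (9): [v_0], [v_1], [v_2], [v_3], [v_4], [v_5], [v_6], [v_7], [v_8]
  1-simplices (27): (27 of them)
  2-simplices (18): (18 of them)

so the chain groups are C_0 ≅ Z^9, C_1 ≅ Z^27, C_2 ≅ Z^18.

∂_1: C_1 → C_0 is given by ∂[p,q] = [q] − [p]. For instance
  ∂[v_6,v_8] = [v_8] − [v_6].
As a 9×27 matrix over Z this has rank 8, with invariant factors (1,1,1,1,1,1,1,1).

Boundary ∂_2: C_2 → C_1 sends each 2-simplex [p,q,r] to [q,r] − [p,r] + [p,q]. For instance
  ∂[v_1,v_2,v_3] = [v_2,v_3] − [v_1,v_3] + [v_1,v_2],
  ∂[v_1,v_2,v_4] = [v_2,v_4] − [v_1,v_4] + [v_1,v_2].
This gives a 27×18 integer matrix of rank 18; reducing to Smith normal form yields diagonal entries (1,1,1,1,1,1,1,1,1,1,1,1,1,1,1,1,1,2).

Computing H_k = (kernel of ∂_k) / (image of ∂_{k+1}):

  H_0: rank C_0 − rank ∂_1 = 9 − 8 = 1, and the invariant factors of ∂_1 are all 1, so H_0 = Z.
  H_1: rank ker ∂_1 − rank ∂_2 = (27 − 8) − 18 = 1, and ∂_2 has invariant factor 2 > 1, so H_1 = Z ⊕ Z/2Z.
  H_2: rank ker ∂_2 − rank ∂_3 = (18 − 18) − 0 = 0, and there is no ∂_3, so H_2 = 0.

H_0 = Z,  H_1 = Z ⊕ Z/2Z,  H_2 = 0.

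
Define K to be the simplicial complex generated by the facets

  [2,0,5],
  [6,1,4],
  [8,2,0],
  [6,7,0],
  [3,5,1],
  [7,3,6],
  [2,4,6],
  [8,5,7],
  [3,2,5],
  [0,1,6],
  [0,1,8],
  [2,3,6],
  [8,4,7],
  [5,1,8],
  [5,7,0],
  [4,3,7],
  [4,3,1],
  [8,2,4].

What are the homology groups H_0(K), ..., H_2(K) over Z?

We work with the vertex ordering 0 < 1 < 2 < 3 < 4 < 5 < 6 < 7 < 8. The simplices of K, each written with vertices in increasing order, are:

  0-simplices (9): [0], [1], [2], [3], [4], [5], [6], [7], [8]
  1-simplices (27): (27 of them)
  2-simplices (18): [0,1,6], [0,1,8], [0,2,5], [0,2,8], [0,5,7], [0,6,7], [1,3,4], [1,3,5], [1,4,6], [1,5,8], [2,3,5], [2,3,6], [2,4,6], [2,4,8], [3,4,7], [3,6,7], [4,7,8], [5,7,8]

giving chain groups C_0 ≅ Z^9, C_1 ≅ Z^27, C_2 ≅ Z^18.

Boundary ∂_1: C_1 → C_0 sends each edge [p,q] (with p < q) to q − p. For instance
  ∂[6,7] = [7] − [6].
The resulting 9×27 matrix has rank 8, and its Smith normal form has invariant factors (1,1,1,1,1,1,1,1).

∂_2: C_2 → C_1 maps a triangle to the signed sum of its edges. For instance
  ∂[0,2,5] = [2,5] − [0,5] + [0,2],
  ∂[1,3,4] = [3,4] − [1,4] + [1,3].
The 27×18 boundary matrix has rank 18 and Smith normal form diag(1,1,1,1,1,1,1,1,1,1,1,1,1,1,1,1,1,2).

Reading off H_k = ker ∂_k / im ∂_{k+1}:

  H_0: rank C_0 − rank ∂_1 = 9 − 8 = 1, and the invariant factors of ∂_1 are all 1, so H_0 = Z.
  H_1: rank ker ∂_1 − rank ∂_2 = (27 − 8) − 18 = 1, and ∂_2 has invariant factor 2 > 1, so H_1 = Z ⊕ Z/2Z.
  H_2: rank ker ∂_2 − rank ∂_3 = (18 − 18) − 0 = 0, and there is no ∂_3, so H_2 = 0.

As a check, the Euler characteristic is 9 − 27 + 18 = 0, which agrees with 1 − 1 + 0 = 0.

H_0 ≅ Z,  H_1 ≅ Z ⊕ Z/2Z,  H_2 = 0.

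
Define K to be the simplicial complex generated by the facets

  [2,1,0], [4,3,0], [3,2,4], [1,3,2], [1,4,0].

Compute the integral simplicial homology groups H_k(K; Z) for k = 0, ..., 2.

H_0 ≅ Z,  H_1 ≅ Z,  H_2 = 0.

K has 5 vertices, 10 edges, 5 triangles.
rank ∂_0 = 0, rank ∂_1 = 4 ⇒ b_0 = 5 − 0 − 4 = 1; all invariant factors of ∂_1 are 1 so no torsion. So H_0 = Z.
rank ∂_1 = 4, rank ∂_2 = 5 ⇒ b_1 = 10 − 4 − 5 = 1; all invariant factors of ∂_2 are 1 so no torsion. So H_1 = Z.
rank ∂_2 = 5, rank ∂_3 = 0 ⇒ b_2 = 5 − 5 − 0 = 0. So H_2 = 0.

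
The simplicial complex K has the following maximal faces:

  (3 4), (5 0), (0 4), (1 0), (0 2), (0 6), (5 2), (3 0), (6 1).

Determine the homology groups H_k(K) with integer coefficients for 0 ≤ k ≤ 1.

H_0 ≅ Z,  H_1 ≅ Z^3.

Take the total order 0 < 1 < 2 < 3 < 4 < 5 < 6 on the vertex set. Then K (dimension 1) consists of the simplices:

  0-simplices (7): [0], [1], [2], [3], [4], [5], [6]
  1-simplices (9): [0,1], [0,2], [0,3], [0,4], [0,5], [0,6], [1,6], [2,5], [3,4]

Hence C_0 ≅ Z^7, C_1 ≅ Z^9.

∂_1: C_1 → C_0 sends each edge [p,q] (with p < q) to q − p. For instance
  ∂[0,3] = [3] − [0].
This gives a 7×9 integer matrix of rank 6; reducing to Smith normal form yields diagonal entries (1,1,1,1,1,1).

From H_k ≅ ker(∂_k) / im(∂_{k+1}) we obtain:

  H_0: rank C_0 − rank ∂_1 = 7 − 6 = 1, and the invariant factors of ∂_1 are all 1, so H_0 ≅ Z.
  H_1: rank ker ∂_1 − rank ∂_2 = (9 − 6) − 0 = 3, and there is no ∂_2, so H_1 ≅ Z^3.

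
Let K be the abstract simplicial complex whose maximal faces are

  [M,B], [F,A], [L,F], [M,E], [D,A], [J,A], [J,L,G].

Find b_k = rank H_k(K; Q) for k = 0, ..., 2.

b_0 = 2, b_1 = 1, b_2 = 0.

Fix the vertex order A < B < D < E < F < G < J < L < M and write every simplex with vertices in increasing order. Then dim K = 2 and the simplices of K are:

  0-simplices (9): A, B, D, E, F, G, J, L, M
  1-simplices (9): AD, AF, AJ, BM, EM, FL, GJ, GL, JL
  2-simplices (1): GJL

Hence C_0 ≅ Z^9, C_1 ≅ Z^9, C_2 ≅ Z^1.

Boundary ∂_1: C_1 → C_0 maps an edge to its endpoints' difference, ∂[p,q] = q − p.
This gives a 9×9 integer matrix of rank 7; reducing to Smith normal form yields diagonal entries (1,1,1,1,1,1,1).

Boundary ∂_2: C_2 → C_1 acts by ∂[p,q,r] = [q,r] − [p,r] + [p,q]. For instance
  ∂GJL = JL − GL + GJ.
The resulting 9×1 matrix has rank 1, and its Smith normal form has invariant factors (1).

Computing H_k = (kernel of ∂_k) / (image of ∂_{k+1}):

  H_0: rank C_0 − rank ∂_1 = 9 − 7 = 2, and the invariant factors of ∂_1 are all 1, so H_0 ≅ Z^2.
  H_1: rank ker ∂_1 − rank ∂_2 = (9 − 7) − 1 = 1, and the invariant factors of ∂_2 are all 1, so H_1 ≅ Z.
  H_2: rank ker ∂_2 − rank ∂_3 = (1 − 1) − 0 = 0, and there is no ∂_3, so H_2 ≅ 0.

As a check, the Euler characteristic is 9 − 9 + 1 = 1, which agrees with 2 − 1 + 0 = 1.

Hence the Betti numbers are b_0 = 2, b_1 = 1, b_2 = 0.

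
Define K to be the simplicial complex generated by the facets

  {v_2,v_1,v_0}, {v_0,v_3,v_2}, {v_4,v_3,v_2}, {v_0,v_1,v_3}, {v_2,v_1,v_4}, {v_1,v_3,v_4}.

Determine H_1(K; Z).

H_1 = 0.

Order the vertices as v_0 < v_1 < v_2 < v_3 < v_4. Listing each simplex with vertices in this order, K has dimension 2 with simplices:

  0-simplices (5): [v_0], [v_1], [v_2], [v_3], [v_4]
  1-simplices (9): [v_0,v_1], [v_0,v_2], [v_0,v_3], [v_1,v_2], [v_1,v_3], [v_1,v_4], [v_2,v_3], [v_2,v_4], [v_3,v_4]
  2-simplices (6): [v_0,v_1,v_2], [v_0,v_1,v_3], [v_0,v_2,v_3], [v_1,v_2,v_4], [v_1,v_3,v_4], [v_2,v_3,v_4]

Hence C_0 ≅ Z^5, C_1 ≅ Z^9, C_2 ≅ Z^6.

The boundary map ∂_1: C_1 → C_0 sends each edge [p,q] (with p < q) to q − p. For instance
  ∂[v_1,v_3] = [v_3] − [v_1].
This gives a 5×9 integer matrix of rank 4; reducing to Smith normal form yields diagonal entries (1,1,1,1).

The boundary map ∂_2: C_2 → C_1 sends each 2-simplex [p,q,r] to [q,r] − [p,r] + [p,q]. For instance
  ∂[v_0,v_2,v_3] = [v_2,v_3] − [v_0,v_3] + [v_0,v_2],
  ∂[v_2,v_3,v_4] = [v_3,v_4] − [v_2,v_4] + [v_2,v_3].
As a 9×6 matrix over Z this has rank 5, with invariant factors (1,1,1,1,1).

From H_k ≅ ker(∂_k) / im(∂_{k+1}) we obtain:

  H_1: rank ker ∂_1 − rank ∂_2 = (9 − 4) − 5 = 0, and the invariant factors of ∂_2 are all 1, so H_1 = 0.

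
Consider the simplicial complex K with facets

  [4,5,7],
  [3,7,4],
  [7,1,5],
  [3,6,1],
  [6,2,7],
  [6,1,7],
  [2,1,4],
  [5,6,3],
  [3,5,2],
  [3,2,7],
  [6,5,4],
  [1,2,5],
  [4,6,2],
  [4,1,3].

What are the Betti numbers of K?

b_0 = 1, b_1 = 2, b_2 = 1.

Take the total order 1 < 2 < 3 < 4 < 5 < 6 < 7 on the vertex set. Then K (dimension 2) consists of the simplices:

  0-simplices (7): [1], [2], [3], [4], [5], [6], [7]
  1-simplices (21): [1,2], [1,3], [1,4], [1,5], [1,6], [1,7], [2,3], [2,4], [2,5], [2,6], [2,7], [3,4], [3,5], [3,6], [3,7], [4,5], [4,6], [4,7], [5,6], [5,7], [6,7]
  2-simplices (14): [1,2,4], [1,2,5], [1,3,4], [1,3,6], [1,5,7], [1,6,7], [2,3,5], [2,3,7], [2,4,6], [2,6,7], [3,4,7], [3,5,6], [4,5,6], [4,5,7]

giving chain groups C_0 ≅ Z^7, C_1 ≅ Z^21, C_2 ≅ Z^14.

The boundary map ∂_1: C_1 → C_0 maps an edge to its endpoints' difference, ∂[p,q] = q − p. For instance
  ∂[2,3] = [3] − [2].
This gives a 7×21 integer matrix of rank 6; reducing to Smith normal form yields diagonal entries (1,1,1,1,1,1).

∂_2: C_2 → C_1 sends each 2-simplex [p,q,r] to [q,r] − [p,r] + [p,q]. For instance
  ∂[1,3,4] = [3,4] − [1,4] + [1,3],
  ∂[2,4,6] = [4,6] − [2,6] + [2,4].
This gives a 21×14 integer matrix of rank 13; reducing to Smith normal form yields diagonal entries (1,1,1,1,1,1,1,1,1,1,1,1,1).

From H_k ≅ ker(∂_k) / im(∂_{k+1}) we obtain:

  H_0: rank C_0 − rank ∂_1 = 7 − 6 = 1, and the invariant factors of ∂_1 are all 1, so H_0 ≅ Z.
  H_1: rank ker ∂_1 − rank ∂_2 = (21 − 6) − 13 = 2, and the invariant factors of ∂_2 are all 1, so H_1 ≅ Z^2.
  H_2: rank ker ∂_2 − rank ∂_3 = (14 − 13) − 0 = 1, and there is no ∂_3, so H_2 ≅ Z.

Hence the Betti numbers are b_0 = 1, b_1 = 2, b_2 = 1.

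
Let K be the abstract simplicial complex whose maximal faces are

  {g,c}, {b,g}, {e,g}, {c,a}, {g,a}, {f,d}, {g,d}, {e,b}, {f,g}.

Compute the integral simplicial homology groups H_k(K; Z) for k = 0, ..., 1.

H_0 = Z,  H_1 = Z^3.

We work with the vertex ordering a < b < c < d < e < f < g. The simplices of K, each written with vertices in increasing order, are:

  0-simplices (7): a, b, c, d, e, f, g
  1-simplices (9): ac, ag, be, bg, cg, df, dg, eg, fg

Hence C_0 ≅ Z^7, C_1 ≅ Z^9.

∂_1: C_1 → C_0 maps an edge to its endpoints' difference, ∂[p,q] = q − p. For instance
  ∂df = f − d.
The resulting 7×9 matrix has rank 6, and its Smith normal form has invariant factors (1,1,1,1,1,1).

From H_k ≅ ker(∂_k) / im(∂_{k+1}) we obtain:

  H_0: rank C_0 − rank ∂_1 = 7 − 6 = 1, and the invariant factors of ∂_1 are all 1, so H_0 ≅ Z.
  H_1: rank ker ∂_1 − rank ∂_2 = (9 − 6) − 0 = 3, and there is no ∂_2, so H_1 ≅ Z^3.

As a check, the Euler characteristic is 7 − 9 = -2, which agrees with 1 − 3 = -2.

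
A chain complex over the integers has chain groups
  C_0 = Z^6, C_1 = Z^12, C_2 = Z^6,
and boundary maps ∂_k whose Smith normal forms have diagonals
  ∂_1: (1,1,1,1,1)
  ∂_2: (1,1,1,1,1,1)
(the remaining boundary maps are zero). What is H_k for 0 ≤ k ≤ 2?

H_0: b_0 = 6 − 0 − 5 = 1; torsion from ∂_1 factors > 1: none. So H_0 ≅ Z.
H_1: b_1 = 12 − 5 − 6 = 1; torsion from ∂_2 factors > 1: none. So H_1 ≅ Z.
H_2: b_2 = 6 − 6 − 0 = 0; torsion from ∂_3 factors > 1: none. So H_2 ≅ 0.

H_0 ≅ Z,  H_1 ≅ Z,  H_2 = 0.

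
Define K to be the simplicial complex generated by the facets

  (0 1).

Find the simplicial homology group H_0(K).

H_0 ≅ Z.

K has 2 vertices, 1 edge.
rank ∂_0 = 0, rank ∂_1 = 1 ⇒ b_0 = 2 − 0 − 1 = 1; all invariant factors of ∂_1 are 1 so no torsion. So H_0 = Z.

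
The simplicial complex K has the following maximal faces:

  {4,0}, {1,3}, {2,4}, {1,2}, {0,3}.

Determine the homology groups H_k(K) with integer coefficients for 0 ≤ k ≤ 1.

H_0 = Z,  H_1 = Z.

Take the total order 0 < 1 < 2 < 3 < 4 on the vertex set. Then K (dimension 1) consists of the simplices:

  0-simplices (5): [0], [1], [2], [3], [4]
  1-simplices (5): [0,3], [0,4], [1,2], [1,3], [2,4]

so the chain groups are C_0 ≅ Z^5, C_1 ≅ Z^5.

The boundary map ∂_1: C_1 → C_0 maps an edge to its endpoints' difference, ∂[p,q] = q − p. For instance
  ∂[0,4] = [4] − [0].
The 5×5 boundary matrix has rank 4 and Smith normal form diag(1,1,1,1).

From H_k ≅ ker(∂_k) / im(∂_{k+1}) we obtain:

  H_0: rank C_0 − rank ∂_1 = 5 − 4 = 1, and the invariant factors of ∂_1 are all 1, so H_0 = Z.
  H_1: rank ker ∂_1 − rank ∂_2 = (5 − 4) − 0 = 1, and there is no ∂_2, so H_1 = Z.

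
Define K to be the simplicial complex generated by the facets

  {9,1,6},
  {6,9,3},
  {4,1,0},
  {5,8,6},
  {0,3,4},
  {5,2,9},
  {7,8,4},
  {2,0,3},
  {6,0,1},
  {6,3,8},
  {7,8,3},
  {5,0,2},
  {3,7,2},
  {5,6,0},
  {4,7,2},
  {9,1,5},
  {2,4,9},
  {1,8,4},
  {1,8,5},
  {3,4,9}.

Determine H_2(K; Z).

Order the vertices as 0 < 1 < 2 < 3 < 4 < 5 < 6 < 7 < 8 < 9. Listing each simplex with vertices in this order, K has dimension 2 with simplices:

  0-simplices (10): [0], [1], [2], [3], [4], [5], [6], [7], [8], [9]
  1-simplices (30): (30 of them)
  2-simplices (20): (20 of them)

giving chain groups C_0 ≅ Z^10, C_1 ≅ Z^30, C_2 ≅ Z^20.

Boundary ∂_1: C_1 → C_0 maps an edge to its endpoints' difference, ∂[p,q] = q − p. For instance
  ∂[2,7] = [7] − [2].
This gives a 10×30 integer matrix of rank 9; reducing to Smith normal form yields diagonal entries (1,1,1,1,1,1,1,1,1).

Boundary ∂_2: C_2 → C_1 maps a triangle to the signed sum of its edges. For instance
  ∂[0,1,4] = [1,4] − [0,4] + [0,1],
  ∂[2,3,7] = [3,7] − [2,7] + [2,3].
As a 30×20 matrix over Z this has rank 20, with invariant factors (1,1,1,1,1,1,1,1,1,1,1,1,1,1,1,1,1,1,1,2).

Reading off H_k = ker ∂_k / im ∂_{k+1}:

  H_2: rank ker ∂_2 − rank ∂_3 = (20 − 20) − 0 = 0, and there is no ∂_3, so H_2 ≅ 0.

(K is a triangulation of the Klein bottle.)

H_2 ≅ 0.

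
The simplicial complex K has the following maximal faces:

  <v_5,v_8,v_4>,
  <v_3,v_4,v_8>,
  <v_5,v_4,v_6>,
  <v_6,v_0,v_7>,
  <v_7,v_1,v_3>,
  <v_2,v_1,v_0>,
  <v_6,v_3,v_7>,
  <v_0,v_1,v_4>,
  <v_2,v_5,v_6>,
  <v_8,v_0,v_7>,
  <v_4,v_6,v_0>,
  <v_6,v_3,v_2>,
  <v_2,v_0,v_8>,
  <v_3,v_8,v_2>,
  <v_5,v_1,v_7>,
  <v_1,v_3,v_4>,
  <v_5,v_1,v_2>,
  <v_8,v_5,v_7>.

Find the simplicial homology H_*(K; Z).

H_0 ≅ Z,  H_1 ≅ Z^2,  H_2 ≅ Z.

Take the total order v_0 < v_1 < v_2 < v_3 < v_4 < v_5 < v_6 < v_7 < v_8 on the vertex set. Then K (dimension 2) consists of the simplices:

  0-simplices (9): [v_0], [v_1], [v_2], [v_3], [v_4], [v_5], [v_6], [v_7], [v_8]
  1-simplices (27): (27 of them)
  2-simplices (18): (18 of them)

giving chain groups C_0 ≅ Z^9, C_1 ≅ Z^27, C_2 ≅ Z^18.

The boundary map ∂_1: C_1 → C_0 maps an edge to its endpoints' difference, ∂[p,q] = q − p.
The resulting 9×27 matrix has rank 8, and its Smith normal form has invariant factors (1,1,1,1,1,1,1,1).

∂_2: C_2 → C_1 maps a triangle to the signed sum of its edges. For instance
  ∂[v_4,v_5,v_8] = [v_5,v_8] − [v_4,v_8] + [v_4,v_5],
  ∂[v_2,v_3,v_8] = [v_3,v_8] − [v_2,v_8] + [v_2,v_3].
As a 27×18 matrix over Z this has rank 17, with invariant factors (1,1,1,1,1,1,1,1,1,1,1,1,1,1,1,1,1).

Now H_k = ker ∂_k / im ∂_{k+1}, so:

  H_0: rank C_0 − rank ∂_1 = 9 − 8 = 1, and the invariant factors of ∂_1 are all 1, so H_0 ≅ Z.
  H_1: rank ker ∂_1 − rank ∂_2 = (27 − 8) − 17 = 2, and the invariant factors of ∂_2 are all 1, so H_1 ≅ Z^2.
  H_2: rank ker ∂_2 − rank ∂_3 = (18 − 17) − 0 = 1, and there is no ∂_3, so H_2 ≅ Z.

As a check, the Euler characteristic is 9 − 27 + 18 = 0, which agrees with 1 − 2 + 1 = 0.
(K is a triangulation of the torus T^2.)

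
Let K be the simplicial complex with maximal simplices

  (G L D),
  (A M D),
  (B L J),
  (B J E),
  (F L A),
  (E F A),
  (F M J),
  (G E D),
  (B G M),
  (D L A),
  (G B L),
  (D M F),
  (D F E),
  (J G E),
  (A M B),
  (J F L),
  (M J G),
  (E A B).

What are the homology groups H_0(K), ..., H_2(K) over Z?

We work with the vertex ordering A < B < D < E < F < G < J < L < M. The simplices of K, each written with vertices in increasing order, are:

  0-simplices (9): A, B, D, E, F, G, J, L, M
  1-simplices (27): AB, AD, AE, AF, AL, AM, BE, BG, BJ, BL, BM, DE, DF, DG, DL, DM, EF, EG, EJ, FJ, FL, FM, GJ, GL, GM, JL, JM
  2-simplices (18): ABE, ABM, ADL, ADM, AEF, AFL, BEJ, BGL, BGM, BJL, DEF, DEG, DFM, DGL, EGJ, FJL, FJM, GJM

so the chain groups are C_0 ≅ Z^9, C_1 ≅ Z^27, C_2 ≅ Z^18.

The boundary map ∂_1: C_1 → C_0 maps an edge to its endpoints' difference, ∂[p,q] = q − p. For instance
  ∂FL = L − F.
The 9×27 boundary matrix has rank 8 and Smith normal form diag(1,1,1,1,1,1,1,1).

Boundary ∂_2: C_2 → C_1 maps a triangle to the signed sum of its edges. For instance
  ∂FJL = JL − FL + FJ,
  ∂EGJ = GJ − EJ + EG.
This gives a 27×18 integer matrix of rank 18; reducing to Smith normal form yields diagonal entries (1,1,1,1,1,1,1,1,1,1,1,1,1,1,1,1,1,2).

Computing H_k = (kernel of ∂_k) / (image of ∂_{k+1}):

  H_0: rank C_0 − rank ∂_1 = 9 − 8 = 1, and the invariant factors of ∂_1 are all 1, so H_0 = Z.
  H_1: rank ker ∂_1 − rank ∂_2 = (27 − 8) − 18 = 1, and ∂_2 has invariant factor 2 > 1, so H_1 = Z × Z/2.
  H_2: rank ker ∂_2 − rank ∂_3 = (18 − 18) − 0 = 0, and there is no ∂_3, so H_2 = 0.

H_0 = Z,  H_1 = Z × Z/2,  H_2 = 0.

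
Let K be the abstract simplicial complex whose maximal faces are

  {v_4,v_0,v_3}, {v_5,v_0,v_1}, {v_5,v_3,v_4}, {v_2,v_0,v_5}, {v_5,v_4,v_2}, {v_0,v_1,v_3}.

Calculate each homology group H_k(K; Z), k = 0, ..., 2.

Order the vertices as v_0 < v_1 < v_2 < v_3 < v_4 < v_5. Listing each simplex with vertices in this order, K has dimension 2 with simplices:

  0-simplices (6): [v_0], [v_1], [v_2], [v_3], [v_4], [v_5]
  1-simplices (12): [v_0,v_1], [v_0,v_2], [v_0,v_3], [v_0,v_4], [v_0,v_5], [v_1,v_3], [v_1,v_5], [v_2,v_4], [v_2,v_5], [v_3,v_4], [v_3,v_5], [v_4,v_5]
  2-simplices (6): [v_0,v_1,v_3], [v_0,v_1,v_5], [v_0,v_2,v_5], [v_0,v_3,v_4], [v_2,v_4,v_5], [v_3,v_4,v_5]

Hence C_0 ≅ Z^6, C_1 ≅ Z^12, C_2 ≅ Z^6.

Boundary ∂_1: C_1 → C_0 sends each edge [p,q] (with p < q) to q − p. For instance
  ∂[v_4,v_5] = [v_5] − [v_4].
As a 6×12 matrix over Z this has rank 5, with invariant factors (1,1,1,1,1).

∂_2: C_2 → C_1 acts by ∂[p,q,r] = [q,r] − [p,r] + [p,q]. For instance
  ∂[v_0,v_3,v_4] = [v_3,v_4] − [v_0,v_4] + [v_0,v_3],
  ∂[v_3,v_4,v_5] = [v_4,v_5] − [v_3,v_5] + [v_3,v_4].
As a 12×6 matrix over Z this has rank 6, with invariant factors (1,1,1,1,1,1).

Reading off H_k = ker ∂_k / im ∂_{k+1}:

  H_0: rank C_0 − rank ∂_1 = 6 − 5 = 1, and the invariant factors of ∂_1 are all 1, so H_0 = Z.
  H_1: rank ker ∂_1 − rank ∂_2 = (12 − 5) − 6 = 1, and the invariant factors of ∂_2 are all 1, so H_1 = Z.
  H_2: rank ker ∂_2 − rank ∂_3 = (6 − 6) − 0 = 0, and there is no ∂_3, so H_2 = 0.

H_0 ≅ Z,  H_1 ≅ Z,  H_2 = 0.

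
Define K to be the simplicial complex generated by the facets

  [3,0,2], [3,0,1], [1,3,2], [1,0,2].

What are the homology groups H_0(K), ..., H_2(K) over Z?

Order the vertices as 0 < 1 < 2 < 3. Listing each simplex with vertices in this order, K has dimension 2 with simplices:

  0-simplices (4): [0], [1], [2], [3]
  1-simplices (6): [0,1], [0,2], [0,3], [1,2], [1,3], [2,3]
  2-simplices (4): [0,1,2], [0,1,3], [0,2,3], [1,2,3]

giving chain groups C_0 ≅ Z^4, C_1 ≅ Z^6, C_2 ≅ Z^4.

The boundary map ∂_1: C_1 → C_0 is given by ∂[p,q] = [q] − [p]. For instance
  ∂[2,3] = [3] − [2].
This gives a 4×6 integer matrix of rank 3; reducing to Smith normal form yields diagonal entries (1,1,1).

Boundary ∂_2: C_2 → C_1 sends each 2-simplex [p,q,r] to [q,r] − [p,r] + [p,q]. For instance
  ∂[0,1,2] = [1,2] − [0,2] + [0,1],
  ∂[0,1,3] = [1,3] − [0,3] + [0,1].
As a 6×4 matrix over Z this has rank 3, with invariant factors (1,1,1).

Reading off H_k = ker ∂_k / im ∂_{k+1}:

  H_0: rank C_0 − rank ∂_1 = 4 − 3 = 1, and the invariant factors of ∂_1 are all 1, so H_0 ≅ Z.
  H_1: rank ker ∂_1 − rank ∂_2 = (6 − 3) − 3 = 0, and the invariant factors of ∂_2 are all 1, so H_1 ≅ 0.
  H_2: rank ker ∂_2 − rank ∂_3 = (4 − 3) − 0 = 1, and there is no ∂_3, so H_2 ≅ Z.

As a check, the Euler characteristic is 4 − 6 + 4 = 2, which agrees with 1 − 0 + 1 = 2.

H_0 ≅ Z,  H_1 = 0,  H_2 ≅ Z.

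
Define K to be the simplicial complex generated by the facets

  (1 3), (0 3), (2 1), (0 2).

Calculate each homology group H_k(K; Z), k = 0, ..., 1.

K has 4 vertices, 4 edges.
rank ∂_0 = 0, rank ∂_1 = 3 ⇒ b_0 = 4 − 0 − 3 = 1; all invariant factors of ∂_1 are 1 so no torsion. So H_0 = Z.
rank ∂_1 = 3, rank ∂_2 = 0 ⇒ b_1 = 4 − 3 − 0 = 1. So H_1 = Z.

H_0 = Z,  H_1 = Z.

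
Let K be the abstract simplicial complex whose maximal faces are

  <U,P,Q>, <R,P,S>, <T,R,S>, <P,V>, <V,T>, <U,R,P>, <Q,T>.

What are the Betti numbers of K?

We work with the vertex ordering P < Q < R < S < T < U < V. The simplices of K, each written with vertices in increasing order, are:

  0-simplices (7): P, Q, R, S, T, U, V
  1-simplices (12): PQ, PR, PS, PU, PV, QT, QU, RS, RT, RU, ST, TV
  2-simplices (4): PQU, PRS, PRU, RST

so the chain groups are C_0 ≅ Z^7, C_1 ≅ Z^12, C_2 ≅ Z^4.

∂_1: C_1 → C_0 sends each edge [p,q] (with p < q) to q − p. For instance
  ∂RS = S − R.
As a 7×12 matrix over Z this has rank 6, with invariant factors (1,1,1,1,1,1).

The boundary map ∂_2: C_2 → C_1 maps a triangle to the signed sum of its edges. For instance
  ∂RST = ST − RT + RS,
  ∂PQU = QU − PU + PQ.
The resulting 12×4 matrix has rank 4, and its Smith normal form has invariant factors (1,1,1,1).

Computing H_k = (kernel of ∂_k) / (image of ∂_{k+1}):

  H_0: rank C_0 − rank ∂_1 = 7 − 6 = 1, and the invariant factors of ∂_1 are all 1, so H_0 ≅ Z.
  H_1: rank ker ∂_1 − rank ∂_2 = (12 − 6) − 4 = 2, and the invariant factors of ∂_2 are all 1, so H_1 ≅ Z^2.
  H_2: rank ker ∂_2 − rank ∂_3 = (4 − 4) − 0 = 0, and there is no ∂_3, so H_2 ≅ 0.

Hence the Betti numbers are b_0 = 1, b_1 = 2, b_2 = 0.

b_0 = 1, b_1 = 2, b_2 = 0.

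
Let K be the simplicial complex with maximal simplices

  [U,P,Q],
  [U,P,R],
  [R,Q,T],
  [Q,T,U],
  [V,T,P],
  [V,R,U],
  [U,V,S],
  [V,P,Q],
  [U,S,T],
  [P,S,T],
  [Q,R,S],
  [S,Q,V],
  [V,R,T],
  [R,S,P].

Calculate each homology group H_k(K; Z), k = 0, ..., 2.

We work with the vertex ordering P < Q < R < S < T < U < V. The simplices of K, each written with vertices in increasing order, are:

  0-simplices (7): P, Q, R, S, T, U, V
  1-simplices (21): PQ, PR, PS, PT, PU, PV, QR, QS, QT, QU, QV, RS, RT, RU, RV, ST, SU, SV, TU, TV, UV
  2-simplices (14): PQU, PQV, PRS, PRU, PST, PTV, QRS, QRT, QSV, QTU, RTV, RUV, STU, SUV

Hence C_0 ≅ Z^7, C_1 ≅ Z^21, C_2 ≅ Z^14.

∂_1: C_1 → C_0 maps an edge to its endpoints' difference, ∂[p,q] = q − p. For instance
  ∂PS = S − P.
This gives a 7×21 integer matrix of rank 6; reducing to Smith normal form yields diagonal entries (1,1,1,1,1,1).

Boundary ∂_2: C_2 → C_1 sends each 2-simplex [p,q,r] to [q,r] − [p,r] + [p,q]. For instance
  ∂PTV = TV − PV + PT,
  ∂RUV = UV − RV + RU.
As a 21×14 matrix over Z this has rank 13, with invariant factors (1,1,1,1,1,1,1,1,1,1,1,1,1).

Computing H_k = (kernel of ∂_k) / (image of ∂_{k+1}):

  H_0: rank C_0 − rank ∂_1 = 7 − 6 = 1, and the invariant factors of ∂_1 are all 1, so H_0 = Z.
  H_1: rank ker ∂_1 − rank ∂_2 = (21 − 6) − 13 = 2, and the invariant factors of ∂_2 are all 1, so H_1 = Z^2.
  H_2: rank ker ∂_2 − rank ∂_3 = (14 − 13) − 0 = 1, and there is no ∂_3, so H_2 = Z.

As a check, the Euler characteristic is 7 − 21 + 14 = 0, which agrees with 1 − 2 + 1 = 0.

H_0 = Z,  H_1 = Z^2,  H_2 = Z.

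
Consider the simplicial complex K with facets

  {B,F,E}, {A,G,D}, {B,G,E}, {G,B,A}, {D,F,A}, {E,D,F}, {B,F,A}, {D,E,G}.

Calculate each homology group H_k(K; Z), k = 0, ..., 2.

H_0 ≅ Z,  H_1 = 0,  H_2 ≅ Z.

Fix the vertex order A < B < D < E < F < G and write every simplex with vertices in increasing order. Then dim K = 2 and the simplices of K are:

  0-simplices (6): A, B, D, E, F, G
  1-simplices (12): AB, AD, AF, AG, BE, BF, BG, DE, DF, DG, EF, EG
  2-simplices (8): ABF, ABG, ADF, ADG, BEF, BEG, DEF, DEG

Hence C_0 ≅ Z^6, C_1 ≅ Z^12, C_2 ≅ Z^8.

The boundary map ∂_1: C_1 → C_0 is given by ∂[p,q] = [q] − [p].
The 6×12 boundary matrix has rank 5 and Smith normal form diag(1,1,1,1,1).

The boundary map ∂_2: C_2 → C_1 maps a triangle to the signed sum of its edges. For instance
  ∂ABF = BF − AF + AB,
  ∂ADG = DG − AG + AD.
The resulting 12×8 matrix has rank 7, and its Smith normal form has invariant factors (1,1,1,1,1,1,1).

Computing H_k = (kernel of ∂_k) / (image of ∂_{k+1}):

  H_0: rank C_0 − rank ∂_1 = 6 − 5 = 1, and the invariant factors of ∂_1 are all 1, so H_0 ≅ Z.
  H_1: rank ker ∂_1 − rank ∂_2 = (12 − 5) − 7 = 0, and the invariant factors of ∂_2 are all 1, so H_1 ≅ 0.
  H_2: rank ker ∂_2 − rank ∂_3 = (8 − 7) − 0 = 1, and there is no ∂_3, so H_2 ≅ Z.

(K is a triangulation of the 2-sphere S^2.)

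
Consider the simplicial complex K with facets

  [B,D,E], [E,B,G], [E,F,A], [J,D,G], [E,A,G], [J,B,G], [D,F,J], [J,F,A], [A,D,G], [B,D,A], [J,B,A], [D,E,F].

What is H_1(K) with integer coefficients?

H_1 ≅ Z/2Z.

We work with the vertex ordering A < B < D < E < F < G < J. The simplices of K, each written with vertices in increasing order, are:

  0-simplices (7): A, B, D, E, F, G, J
  1-simplices (18): AB, AD, AE, AF, AG, AJ, BD, BE, BG, BJ, DE, DF, DG, DJ, EF, EG, FJ, GJ
  2-simplices (12): ABD, ABJ, ADG, AEF, AEG, AFJ, BDE, BEG, BGJ, DEF, DFJ, DGJ

so the chain groups are C_0 ≅ Z^7, C_1 ≅ Z^18, C_2 ≅ Z^12.

Boundary ∂_1: C_1 → C_0 sends each edge [p,q] (with p < q) to q − p. For instance
  ∂GJ = J − G.
The resulting 7×18 matrix has rank 6, and its Smith normal form has invariant factors (1,1,1,1,1,1).

The boundary map ∂_2: C_2 → C_1 sends each 2-simplex [p,q,r] to [q,r] − [p,r] + [p,q]. For instance
  ∂ABD = BD − AD + AB,
  ∂BDE = DE − BE + BD.
As a 18×12 matrix over Z this has rank 12, with invariant factors (1,1,1,1,1,1,1,1,1,1,1,2).

From H_k ≅ ker(∂_k) / im(∂_{k+1}) we obtain:

  H_1: rank ker ∂_1 − rank ∂_2 = (18 − 6) − 12 = 0, and ∂_2 has invariant factor 2 > 1, so H_1 = Z/2Z.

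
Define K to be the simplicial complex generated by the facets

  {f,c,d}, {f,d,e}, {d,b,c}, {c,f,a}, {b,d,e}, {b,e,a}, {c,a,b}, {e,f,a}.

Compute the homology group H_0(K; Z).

Order the vertices as a < b < c < d < e < f. Listing each simplex with vertices in this order, K has dimension 2 with simplices:

  0-simplices (6): a, b, c, d, e, f
  1-simplices (12): ab, ac, ae, af, bc, bd, be, cd, cf, de, df, ef
  2-simplices (8): abc, abe, acf, aef, bcd, bde, cdf, def

so the chain groups are C_0 ≅ Z^6, C_1 ≅ Z^12, C_2 ≅ Z^8.

∂_1: C_1 → C_0 is given by ∂[p,q] = [q] − [p]. For instance
  ∂cf = f − c.
The 6×12 boundary matrix has rank 5 and Smith normal form diag(1,1,1,1,1).

The boundary map ∂_2: C_2 → C_1 acts by ∂[p,q,r] = [q,r] − [p,r] + [p,q]. For instance
  ∂aef = ef − af + ae,
  ∂acf = cf − af + ac.
The 12×8 boundary matrix has rank 7 and Smith normal form diag(1,1,1,1,1,1,1).

Now H_k = ker ∂_k / im ∂_{k+1}, so:

  H_0: rank C_0 − rank ∂_1 = 6 − 5 = 1, and the invariant factors of ∂_1 are all 1, so H_0 = Z.

H_0 ≅ Z.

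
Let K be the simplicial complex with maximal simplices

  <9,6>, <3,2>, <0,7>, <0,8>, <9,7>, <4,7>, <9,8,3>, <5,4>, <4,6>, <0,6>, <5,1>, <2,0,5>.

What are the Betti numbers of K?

Fix the vertex order 0 < 1 < 2 < 3 < 4 < 5 < 6 < 7 < 8 < 9 and write every simplex with vertices in increasing order. Then dim K = 2 and the simplices of K are:

  0-simplices (10): [0], [1], [2], [3], [4], [5], [6], [7], [8], [9]
  1-simplices (16): [0,2], [0,5], [0,6], [0,7], [0,8], [1,5], [2,3], [2,5], [3,8], [3,9], [4,5], [4,6], [4,7], [6,9], [7,9], [8,9]
  2-simplices (2): [0,2,5], [3,8,9]

so the chain groups are C_0 ≅ Z^10, C_1 ≅ Z^16, C_2 ≅ Z^2.

Boundary ∂_1: C_1 → C_0 maps an edge to its endpoints' difference, ∂[p,q] = q − p. For instance
  ∂[0,5] = [5] − [0].
The resulting 10×16 matrix has rank 9, and its Smith normal form has invariant factors (1,1,1,1,1,1,1,1,1).

The boundary map ∂_2: C_2 → C_1 sends each 2-simplex [p,q,r] to [q,r] − [p,r] + [p,q]. For instance
  ∂[3,8,9] = [8,9] − [3,9] + [3,8],
  ∂[0,2,5] = [2,5] − [0,5] + [0,2].
The 16×2 boundary matrix has rank 2 and Smith normal form diag(1,1).

Now H_k = ker ∂_k / im ∂_{k+1}, so:

  H_0: rank C_0 − rank ∂_1 = 10 − 9 = 1, and the invariant factors of ∂_1 are all 1, so H_0 ≅ Z.
  H_1: rank ker ∂_1 − rank ∂_2 = (16 − 9) − 2 = 5, and the invariant factors of ∂_2 are all 1, so H_1 ≅ Z^5.
  H_2: rank ker ∂_2 − rank ∂_3 = (2 − 2) − 0 = 0, and there is no ∂_3, so H_2 ≅ 0.

Hence the Betti numbers are b_0 = 1, b_1 = 5, b_2 = 0.

b_0 = 1, b_1 = 5, b_2 = 0.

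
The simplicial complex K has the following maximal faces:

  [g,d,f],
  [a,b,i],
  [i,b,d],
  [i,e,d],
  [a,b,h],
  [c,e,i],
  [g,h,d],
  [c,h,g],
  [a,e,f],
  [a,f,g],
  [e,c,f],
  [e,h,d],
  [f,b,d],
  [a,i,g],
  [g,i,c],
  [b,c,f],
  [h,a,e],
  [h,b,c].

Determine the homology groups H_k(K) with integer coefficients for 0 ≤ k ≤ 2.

H_0 = Z,  H_1 = Z^2,  H_2 = Z.

Fix the vertex order a < b < c < d < e < f < g < h < i and write every simplex with vertices in increasing order. Then dim K = 2 and the simplices of K are:

  0-simplices (9): a, b, c, d, e, f, g, h, i
  1-simplices (27): ab, ae, af, ag, ah, ai, bc, bd, bf, bh, bi, ce, cf, cg, ch, ci, de, df, dg, dh, di, ef, eh, ei, fg, gh, gi
  2-simplices (18): abh, abi, aef, aeh, afg, agi, bcf, bch, bdf, bdi, cef, cei, cgh, cgi, deh, dei, dfg, dgh

so the chain groups are C_0 ≅ Z^9, C_1 ≅ Z^27, C_2 ≅ Z^18.

Boundary ∂_1: C_1 → C_0 sends each edge [p,q] (with p < q) to q − p. For instance
  ∂df = f − d.
This gives a 9×27 integer matrix of rank 8; reducing to Smith normal form yields diagonal entries (1,1,1,1,1,1,1,1).

Boundary ∂_2: C_2 → C_1 acts by ∂[p,q,r] = [q,r] − [p,r] + [p,q]. For instance
  ∂aef = ef − af + ae,
  ∂deh = eh − dh + de.
The 27×18 boundary matrix has rank 17 and Smith normal form diag(1,1,1,1,1,1,1,1,1,1,1,1,1,1,1,1,1).

Computing H_k = (kernel of ∂_k) / (image of ∂_{k+1}):

  H_0: rank C_0 − rank ∂_1 = 9 − 8 = 1, and the invariant factors of ∂_1 are all 1, so H_0 ≅ Z.
  H_1: rank ker ∂_1 − rank ∂_2 = (27 − 8) − 17 = 2, and the invariant factors of ∂_2 are all 1, so H_1 ≅ Z^2.
  H_2: rank ker ∂_2 − rank ∂_3 = (18 − 17) − 0 = 1, and there is no ∂_3, so H_2 ≅ Z.

As a check, the Euler characteristic is 9 − 27 + 18 = 0, which agrees with 1 − 2 + 1 = 0.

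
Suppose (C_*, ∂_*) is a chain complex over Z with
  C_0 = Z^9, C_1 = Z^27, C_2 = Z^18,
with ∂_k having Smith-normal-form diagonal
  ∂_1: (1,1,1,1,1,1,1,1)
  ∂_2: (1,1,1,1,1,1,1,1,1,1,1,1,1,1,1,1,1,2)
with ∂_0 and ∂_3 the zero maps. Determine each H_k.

H_0: b_0 = 9 − 0 − 8 = 1; torsion from ∂_1 factors > 1: none. So H_0 = Z.
H_1: b_1 = 27 − 8 − 18 = 1; torsion from ∂_2 factors > 1: [2]. So H_1 = Z ⊕ Z/2.
H_2: b_2 = 18 − 18 − 0 = 0; torsion from ∂_3 factors > 1: none. So H_2 = 0.

H_0 = Z,  H_1 = Z ⊕ Z/2,  H_2 = 0.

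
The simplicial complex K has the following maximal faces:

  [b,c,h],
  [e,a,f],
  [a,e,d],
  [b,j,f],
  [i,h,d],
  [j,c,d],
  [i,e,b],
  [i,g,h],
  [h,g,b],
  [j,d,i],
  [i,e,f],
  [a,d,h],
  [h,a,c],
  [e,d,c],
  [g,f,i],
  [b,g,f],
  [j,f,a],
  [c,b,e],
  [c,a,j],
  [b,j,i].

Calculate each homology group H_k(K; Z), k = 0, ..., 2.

H_0 ≅ Z,  H_1 ≅ Z ⊕ Z/2,  H_2 = 0.

We work with the vertex ordering a < b < c < d < e < f < g < h < i < j. The simplices of K, each written with vertices in increasing order, are:

  0-simplices (10): a, b, c, d, e, f, g, h, i, j
  1-simplices (30): ac, ad, ae, af, ah, aj, bc, be, bf, bg, bh, bi, bj, cd, ce, ch, cj, de, dh, di, dj, ef, ei, fg, fi, fj, gh, gi, hi, ij
  2-simplices (20): ach, acj, ade, adh, aef, afj, bce, bch, bei, bfg, bfj, bgh, bij, cde, cdj, dhi, dij, efi, fgi, ghi

so the chain groups are C_0 ≅ Z^10, C_1 ≅ Z^30, C_2 ≅ Z^20.

The boundary map ∂_1: C_1 → C_0 sends each edge [p,q] (with p < q) to q − p. For instance
  ∂bf = f − b.
The resulting 10×30 matrix has rank 9, and its Smith normal form has invariant factors (1,1,1,1,1,1,1,1,1).

The boundary map ∂_2: C_2 → C_1 sends each 2-simplex [p,q,r] to [q,r] − [p,r] + [p,q]. For instance
  ∂dhi = hi − di + dh,
  ∂adh = dh − ah + ad.
This gives a 30×20 integer matrix of rank 20; reducing to Smith normal form yields diagonal entries (1,1,1,1,1,1,1,1,1,1,1,1,1,1,1,1,1,1,1,2).

Computing H_k = (kernel of ∂_k) / (image of ∂_{k+1}):

  H_0: rank C_0 − rank ∂_1 = 10 − 9 = 1, and the invariant factors of ∂_1 are all 1, so H_0 ≅ Z.
  H_1: rank ker ∂_1 − rank ∂_2 = (30 − 9) − 20 = 1, and ∂_2 has invariant factor 2 > 1, so H_1 ≅ Z ⊕ Z/2.
  H_2: rank ker ∂_2 − rank ∂_3 = (20 − 20) − 0 = 0, and there is no ∂_3, so H_2 ≅ 0.

As a check, the Euler characteristic is 10 − 30 + 20 = 0, which agrees with 1 − 1 + 0 = 0.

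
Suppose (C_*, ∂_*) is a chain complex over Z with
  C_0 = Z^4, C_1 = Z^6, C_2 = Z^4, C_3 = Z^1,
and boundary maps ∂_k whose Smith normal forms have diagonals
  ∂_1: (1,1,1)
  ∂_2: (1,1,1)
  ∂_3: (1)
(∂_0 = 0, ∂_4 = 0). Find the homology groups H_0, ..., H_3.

H_0 ≅ Z,  H_1 = 0,  H_2 = 0,  H_3 = 0.

H_0: b_0 = 4 − 0 − 3 = 1; torsion from ∂_1 factors > 1: none. So H_0 ≅ Z.
H_1: b_1 = 6 − 3 − 3 = 0; torsion from ∂_2 factors > 1: none. So H_1 ≅ 0.
H_2: b_2 = 4 − 3 − 1 = 0; torsion from ∂_3 factors > 1: none. So H_2 ≅ 0.
H_3: b_3 = 1 − 1 − 0 = 0; torsion from ∂_4 factors > 1: none. So H_3 ≅ 0.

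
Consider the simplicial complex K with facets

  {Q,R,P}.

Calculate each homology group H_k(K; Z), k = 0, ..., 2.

We work with the vertex ordering P < Q < R. The simplices of K, each written with vertices in increasing order, are:

  0-simplices (3): P, Q, R
  1-simplices (3): PQ, PR, QR
  2-simplices (1): PQR

Hence C_0 ≅ Z^3, C_1 ≅ Z^3, C_2 ≅ Z^1.

∂_1: C_1 → C_0 sends each edge [p,q] (with p < q) to q − p. For instance
  ∂PR = R − P.
The resulting 3×3 matrix has rank 2, and its Smith normal form has invariant factors (1,1).

∂_2: C_2 → C_1 acts by ∂[p,q,r] = [q,r] − [p,r] + [p,q]. For instance
  ∂PQR = QR − PR + PQ.
The resulting 3×1 matrix has rank 1, and its Smith normal form has invariant factors (1).

Computing H_k = (kernel of ∂_k) / (image of ∂_{k+1}):

  H_0: rank C_0 − rank ∂_1 = 3 − 2 = 1, and the invariant factors of ∂_1 are all 1, so H_0 ≅ Z.
  H_1: rank ker ∂_1 − rank ∂_2 = (3 − 2) − 1 = 0, and the invariant factors of ∂_2 are all 1, so H_1 ≅ 0.
  H_2: rank ker ∂_2 − rank ∂_3 = (1 − 1) − 0 = 0, and there is no ∂_3, so H_2 ≅ 0.

As a check, the Euler characteristic is 3 − 3 + 1 = 1, which agrees with 1 − 0 + 0 = 1.

H_0 ≅ Z,  H_1 = 0,  H_2 = 0.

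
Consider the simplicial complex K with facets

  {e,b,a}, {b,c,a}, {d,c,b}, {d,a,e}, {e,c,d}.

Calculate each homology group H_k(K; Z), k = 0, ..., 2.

H_0 = Z,  H_1 = Z,  H_2 = 0.

K has 5 vertices, 10 edges, 5 triangles.
rank ∂_0 = 0, rank ∂_1 = 4 ⇒ b_0 = 5 − 0 − 4 = 1; all invariant factors of ∂_1 are 1 so no torsion. So H_0 ≅ Z.
rank ∂_1 = 4, rank ∂_2 = 5 ⇒ b_1 = 10 − 4 − 5 = 1; all invariant factors of ∂_2 are 1 so no torsion. So H_1 ≅ Z.
rank ∂_2 = 5, rank ∂_3 = 0 ⇒ b_2 = 5 − 5 − 0 = 0. So H_2 ≅ 0.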